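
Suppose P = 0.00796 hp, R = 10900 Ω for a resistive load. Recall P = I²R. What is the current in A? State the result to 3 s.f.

Rearranging: I = √(P/R).
P = 0.00796 hp = 5.936 W; R = 10900 Ω.
I = 0.02334 A

0.0233 A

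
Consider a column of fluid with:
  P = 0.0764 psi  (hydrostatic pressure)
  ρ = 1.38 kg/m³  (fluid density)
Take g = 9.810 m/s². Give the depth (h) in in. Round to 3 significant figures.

Rearranging P = ρ·g·h for h: h = P/(ρ·g).
P = 0.0764 psi = 526.8 Pa; ρ = 1.38 kg/m³; g = 9.810 m/s².
h = 38.91 m
38.91 m × (1 in / 0.02540 m) = 1532 in

1530 in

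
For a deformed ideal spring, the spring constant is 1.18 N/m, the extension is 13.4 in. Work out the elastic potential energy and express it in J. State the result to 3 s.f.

Directly: U = ½kx².
k = 1.18 N/m; x = 13.4 in = 0.3404 m.
U = 0.06835 J

0.0683 J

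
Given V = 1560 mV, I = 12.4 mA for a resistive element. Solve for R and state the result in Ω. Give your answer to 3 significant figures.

From Ohm's law: R = V/I.
V = 1560 mV = 1.560 V; I = 12.4 mA = 0.01240 A.
R = 125.8 Ω

126 Ω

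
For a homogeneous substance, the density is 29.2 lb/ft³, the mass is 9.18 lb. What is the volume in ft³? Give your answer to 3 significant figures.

0.314 ft³

Rearranging: V = m/ρ.
ρ = 29.2 lb/ft³ = 467.7 kg/m³; m = 9.18 lb = 4.164 kg.
V = 0.008902 m³
0.008902 m³ × (1 ft³ / 0.02832 m³) = 0.3144 ft³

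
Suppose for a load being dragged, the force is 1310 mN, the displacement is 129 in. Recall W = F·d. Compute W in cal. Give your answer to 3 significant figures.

Directly: W = F·d.
F = 1310 mN = 1.310 N; d = 129 in = 3.277 m.
W = 4.292 J
4.292 J × (1 cal / 4.184 J) = 1.026 cal

1.03 cal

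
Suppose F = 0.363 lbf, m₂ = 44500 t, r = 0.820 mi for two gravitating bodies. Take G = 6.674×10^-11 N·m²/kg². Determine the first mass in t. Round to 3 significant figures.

Rearranging: m₁ = F·r²/(G·m₂).
F = 0.363 lbf = 1.615 N; m₂ = 44500 t = 4.450×10^7 kg; r = 0.820 mi = 1320 m; G = 6.674×10^-11 N·m²/kg².
m₁ = 9.468×10^8 kg
9.468×10^8 kg × (1 t / 1000 kg) = 9.468×10^5 t

9.47×10^5 t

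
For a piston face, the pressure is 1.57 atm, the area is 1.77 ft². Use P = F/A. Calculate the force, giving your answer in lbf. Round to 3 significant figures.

Rearranging: F = P·A.
P = 1.57 atm = 1.591×10^5 Pa; A = 1.77 ft² = 0.1644 m².
F = 26159 N
26159 N × (1 lbf / 4.448 N) = 5881 lbf

5880 lbf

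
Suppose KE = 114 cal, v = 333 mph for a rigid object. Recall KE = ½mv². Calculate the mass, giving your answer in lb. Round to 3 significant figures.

0.0949 lb

Solving KE = ½mv² for m: m = 2·KE/v².
KE = 114 cal = 477.0 J; v = 333 mph = 148.9 m/s.
m = 0.04305 kg
0.04305 kg × (1 lb / 0.4536 kg) = 0.09490 lb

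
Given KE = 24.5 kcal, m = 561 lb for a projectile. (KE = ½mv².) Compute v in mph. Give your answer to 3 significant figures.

Rearranging: v = √(2·KE/m).
KE = 24.5 kcal = 1.025×10^5 J; m = 561 lb = 254.5 kg.
v = 28.38 m/s
28.38 m/s × (1 mph / 0.4470 m/s) = 63.49 mph

63.5 mph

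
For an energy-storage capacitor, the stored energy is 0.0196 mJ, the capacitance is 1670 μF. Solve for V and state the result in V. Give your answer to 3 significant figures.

Rearranging E = ½C·V² for V: V = √(2E/C).
E = 0.0196 mJ = 1.960×10^-5 J; C = 1670 μF = 0.001670 F.
V = 0.1532 V

0.153 V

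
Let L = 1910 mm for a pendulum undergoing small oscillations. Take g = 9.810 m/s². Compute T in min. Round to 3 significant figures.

0.0462 min

T is given directly by: T = 2π√(L/g).
L = 1910 mm = 1.910 m; g = 9.810 m/s².
T = 2.772 s
2.772 s × (1 min / 60.00 s) = 0.04621 min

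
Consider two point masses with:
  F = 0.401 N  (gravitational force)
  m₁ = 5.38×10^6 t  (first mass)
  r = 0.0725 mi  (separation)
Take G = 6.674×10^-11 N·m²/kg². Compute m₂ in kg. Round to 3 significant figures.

15200 kg

From Newton's law of gravitation: m₂ = F·r²/(G·m₁).
F = 0.401 N; m₁ = 5.38×10^6 t = 5.380×10^9 kg; r = 0.0725 mi = 116.7 m; G = 6.674×10^-11 N·m²/kg².
m₂ = 15204 kg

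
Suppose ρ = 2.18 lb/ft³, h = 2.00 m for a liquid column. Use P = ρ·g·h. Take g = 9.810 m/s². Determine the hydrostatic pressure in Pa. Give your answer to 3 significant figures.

P is given directly by: P = ρgh.
ρ = 2.18 lb/ft³ = 34.92 kg/m³; h = 2.00 m; g = 9.810 m/s².
P = 685.1 Pa

685 Pa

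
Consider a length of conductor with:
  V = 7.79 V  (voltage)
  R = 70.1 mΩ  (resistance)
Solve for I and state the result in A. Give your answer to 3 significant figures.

111 A

From Ohm's law: I = V/R.
V = 7.79 V; R = 70.1 mΩ = 0.07010 Ω.
I = 111.1 A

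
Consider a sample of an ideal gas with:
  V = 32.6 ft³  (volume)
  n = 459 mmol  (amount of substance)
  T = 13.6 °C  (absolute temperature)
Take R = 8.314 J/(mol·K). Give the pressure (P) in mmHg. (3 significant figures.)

P is given directly by: P = nRT/V.
V = 32.6 ft³ = 0.9231 m³; n = 459 mmol = 0.4590 mol; T = 13.6 °C = 286.8 K; R = 8.314 J/(mol·K).
P = 1185 Pa
1185 Pa × (1 mmHg / 133.3 Pa) = 8.891 mmHg

8.89 mmHg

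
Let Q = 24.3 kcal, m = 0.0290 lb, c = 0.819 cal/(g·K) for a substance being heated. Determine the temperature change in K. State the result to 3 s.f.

Solving Q = m·c·ΔT for ΔT: ΔT = Q/(m·c).
Q = 24.3 kcal = 1.017×10^5 J; m = 0.0290 lb = 0.01315 kg; c = 0.819 cal/(g·K) = 3427 J/(kg·K).
ΔT = 2256 K

2260 K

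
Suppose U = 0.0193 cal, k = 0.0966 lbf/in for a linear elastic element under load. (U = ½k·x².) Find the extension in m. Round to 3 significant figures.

0.0977 m

Solving U = ½k·x² for x: x = √(2U/k).
U = 0.0193 cal = 0.08075 J; k = 0.0966 lbf/in = 16.92 N/m.
x = 0.09771 m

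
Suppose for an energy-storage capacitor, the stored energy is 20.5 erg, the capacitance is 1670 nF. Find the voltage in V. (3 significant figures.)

Solving E = ½C·V² for V: V = √(2E/C).
E = 20.5 erg = 2.050×10^-6 J; C = 1670 nF = 1.670×10^-6 F.
V = 1.567 V  (the unit combination reduces to kg·m²/(A·s³) = V)

1.57 V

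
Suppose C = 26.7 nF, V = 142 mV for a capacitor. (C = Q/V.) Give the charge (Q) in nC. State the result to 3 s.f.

3.79 nC

Rearranging: Q = CV.
C = 26.7 nF = 2.670×10^-8 F; V = 142 mV = 0.1420 V.
Q = 3.791×10^-9 C
3.791×10^-9 C × (1 nC / 1.000×10^-9 C) = 3.791 nC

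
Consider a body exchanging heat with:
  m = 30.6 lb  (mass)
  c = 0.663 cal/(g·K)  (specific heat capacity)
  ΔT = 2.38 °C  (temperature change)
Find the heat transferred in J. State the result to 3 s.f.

91600 J

Directly: Q = mcΔT.
m = 30.6 lb = 13.88 kg; c = 0.663 cal/(g·K) = 2774 J/(kg·K); ΔT = 2.38 °C = 2.380 K.
Q = 91637 J  (the unit combination reduces to kg·m²/s² = J)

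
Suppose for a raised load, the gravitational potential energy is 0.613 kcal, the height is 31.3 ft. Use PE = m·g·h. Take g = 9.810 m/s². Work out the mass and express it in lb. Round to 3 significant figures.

60.4 lb

Rearranging: m = PE/(g·h).
PE = 0.613 kcal = 2565 J; h = 31.3 ft = 9.540 m; g = 9.810 m/s².
m = 27.40 kg
27.40 kg × (1 lb / 0.4536 kg) = 60.42 lb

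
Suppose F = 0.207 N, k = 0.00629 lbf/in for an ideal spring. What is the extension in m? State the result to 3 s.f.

0.188 m

From Hooke's law: x = F/k.
F = 0.207 N; k = 0.00629 lbf/in = 1.102 N/m.
x = 0.1879 m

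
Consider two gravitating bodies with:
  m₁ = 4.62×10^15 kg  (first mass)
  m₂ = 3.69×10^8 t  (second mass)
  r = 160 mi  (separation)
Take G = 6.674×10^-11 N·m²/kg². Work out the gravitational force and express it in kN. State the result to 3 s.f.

1720 kN

From Newton's law of gravitation: F = Gm₁m₂/r².
m₁ = 4.62×10^15 kg; m₂ = 3.69×10^8 t = 3.690×10^11 kg; r = 160 mi = 2.575×10^5 m; G = 6.674×10^-11 N·m²/kg².
F = 1.716×10^6 N
1.716×10^6 N × (1 kN / 1000 N) = 1716 kN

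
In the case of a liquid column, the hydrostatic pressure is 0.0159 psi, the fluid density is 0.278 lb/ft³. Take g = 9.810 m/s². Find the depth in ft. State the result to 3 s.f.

Rearranging: h = P/(ρ·g).
P = 0.0159 psi = 109.6 Pa; ρ = 0.278 lb/ft³ = 4.453 kg/m³; g = 9.810 m/s².
h = 2.509 m
2.509 m × (1 ft / 0.3048 m) = 8.233 ft

8.23 ft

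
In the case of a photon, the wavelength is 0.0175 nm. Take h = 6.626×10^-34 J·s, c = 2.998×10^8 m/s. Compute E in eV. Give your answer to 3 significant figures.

Directly: E = hc/λ.
λ = 0.0175 nm = 1.750×10^-11 m; h = 6.626×10^-34 J·s; c = 2.998×10^8 m/s.
E = 1.135×10^-14 J  (the unit combination reduces to kg·m²/s² = J)
1.135×10^-14 J × (1 eV / 1.602×10^-19 J) = 70849 eV

70800 eV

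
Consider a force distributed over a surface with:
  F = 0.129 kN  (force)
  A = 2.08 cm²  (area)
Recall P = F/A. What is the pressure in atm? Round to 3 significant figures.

6.12 atm

P is given directly by: P = F/A.
F = 0.129 kN = 129.0 N; A = 2.08 cm² = 2.080×10^-4 m².
P = 6.202×10^5 Pa  (the unit combination reduces to kg/(m·s²) = Pa)
6.202×10^5 Pa × (1 atm / 1.013×10^5 Pa) = 6.121 atm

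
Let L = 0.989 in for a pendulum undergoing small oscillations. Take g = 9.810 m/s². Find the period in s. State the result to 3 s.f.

0.318 s

Directly: T = 2π√(L/g).
L = 0.989 in = 0.02512 m; g = 9.810 m/s².
T = 0.3180 s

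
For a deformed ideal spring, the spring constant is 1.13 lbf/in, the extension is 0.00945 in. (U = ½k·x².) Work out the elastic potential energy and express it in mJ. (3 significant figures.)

U is given directly by: U = ½kx².
k = 1.13 lbf/in = 197.9 N/m; x = 0.00945 in = 2.400×10^-4 m.
U = 5.701×10^-6 J  (the unit combination reduces to kg·m²/s² = J)
5.701×10^-6 J × (1 mJ / 0.001000 J) = 0.005701 mJ

0.00570 mJ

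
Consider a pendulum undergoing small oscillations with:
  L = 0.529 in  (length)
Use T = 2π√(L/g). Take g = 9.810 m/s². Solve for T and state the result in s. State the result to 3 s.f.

0.233 s

Directly: T = 2π√(L/g).
L = 0.529 in = 0.01344 m; g = 9.810 m/s².
T = 0.2325 s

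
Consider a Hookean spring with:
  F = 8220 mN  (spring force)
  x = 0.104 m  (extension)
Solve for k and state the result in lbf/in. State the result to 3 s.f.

Rearranging F = k·x for k: k = F/x.
F = 8220 mN = 8.220 N; x = 0.104 m.
k = 79.04 N/m
79.04 N/m × (1 lbf/in / 175.1 N/m) = 0.4513 lbf/in

0.451 lbf/in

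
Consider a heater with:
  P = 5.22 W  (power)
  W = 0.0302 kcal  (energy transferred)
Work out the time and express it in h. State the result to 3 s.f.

Rearranging P = W/t for t: t = W/P.
P = 5.22 W; W = 0.0302 kcal = 126.4 J.
t = 24.21 s
24.21 s × (1 h / 3600 s) = 0.006724 h

0.00672 h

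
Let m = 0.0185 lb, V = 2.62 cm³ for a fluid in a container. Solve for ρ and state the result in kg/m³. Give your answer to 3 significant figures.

Directly: ρ = m/V.
m = 0.0185 lb = 0.008391 kg; V = 2.62 cm³ = 2.620×10^-6 m³.
ρ = 3203 kg/m³

3200 kg/m³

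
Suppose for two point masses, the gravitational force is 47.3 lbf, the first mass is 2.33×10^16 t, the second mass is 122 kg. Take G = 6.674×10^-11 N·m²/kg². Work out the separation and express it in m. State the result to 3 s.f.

30000 m

From Newton's law of gravitation: r = √(G·m₁m₂/F).
F = 47.3 lbf = 210.4 N; m₁ = 2.33×10^16 t = 2.330×10^19 kg; m₂ = 122 kg; G = 6.674×10^-11 N·m²/kg².
r = 30028 m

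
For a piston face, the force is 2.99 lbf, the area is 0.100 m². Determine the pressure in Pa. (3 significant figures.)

P is given directly by: P = F/A.
F = 2.99 lbf = 13.30 N; A = 0.100 m².
P = 133.0 Pa

133 Pa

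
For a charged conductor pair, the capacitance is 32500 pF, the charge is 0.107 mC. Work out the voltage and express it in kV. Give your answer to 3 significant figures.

3.29 kV

Solving C = Q/V for V: V = Q/C.
C = 32500 pF = 3.250×10^-8 F; Q = 0.107 mC = 1.070×10^-4 C.
V = 3292 V  (the unit combination reduces to kg·m²/(A·s³) = V)
3292 V × (1 kV / 1000 V) = 3.292 kV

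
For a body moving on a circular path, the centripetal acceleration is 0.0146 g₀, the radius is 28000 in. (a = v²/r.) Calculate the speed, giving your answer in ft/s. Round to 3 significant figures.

33.1 ft/s

Rearranging a = v²/r for v: v = √(a·r).
a = 0.0146 g₀ = 0.1432 m/s²; r = 28000 in = 711.2 m.
v = 10.09 m/s
10.09 m/s × (1 ft/s / 0.3048 m/s) = 33.11 ft/s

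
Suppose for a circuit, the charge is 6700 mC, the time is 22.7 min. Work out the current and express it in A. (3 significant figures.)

Solving q = I·t for I: I = q/t.
q = 6700 mC = 6.700 C; t = 22.7 min = 1362 s.
I = 0.004919 A

0.00492 A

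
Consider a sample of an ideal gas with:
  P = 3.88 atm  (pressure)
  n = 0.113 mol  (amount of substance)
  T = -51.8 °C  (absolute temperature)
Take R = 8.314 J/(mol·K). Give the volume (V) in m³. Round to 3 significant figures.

5.29×10^-4 m³

Solving PV = nRT for V: V = nRT/P.
P = 3.88 atm = 3.931×10^5 Pa; n = 0.113 mol; T = -51.8 °C = 221.3 K; R = 8.314 J/(mol·K).
V = 5.290×10^-4 m³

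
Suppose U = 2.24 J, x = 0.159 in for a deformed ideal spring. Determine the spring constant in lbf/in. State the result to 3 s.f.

1570 lbf/in

Rearranging U = ½k·x² for k: k = 2U/x².
U = 2.24 J; x = 0.159 in = 0.004039 m.
k = 2.747×10^5 N/m
2.747×10^5 N/m × (1 lbf/in / 175.1 N/m) = 1568 lbf/in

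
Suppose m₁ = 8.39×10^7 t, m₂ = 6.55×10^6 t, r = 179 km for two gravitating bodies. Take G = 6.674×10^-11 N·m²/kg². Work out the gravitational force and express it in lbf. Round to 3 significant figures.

From Newton's law of gravitation: F = Gm₁m₂/r².
m₁ = 8.39×10^7 t = 8.390×10^10 kg; m₂ = 6.55×10^6 t = 6.550×10^9 kg; r = 179 km = 1.790×10^5 m; G = 6.674×10^-11 N·m²/kg².
F = 1.145 N
1.145 N × (1 lbf / 4.448 N) = 0.2573 lbf

0.257 lbf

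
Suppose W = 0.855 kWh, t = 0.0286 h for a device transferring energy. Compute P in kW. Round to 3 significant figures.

29.9 kW

P is given directly by: P = W/t.
W = 0.855 kWh = 3.078×10^6 J; t = 0.0286 h = 103.0 s.
P = 29895 W
29895 W × (1 kW / 1000 W) = 29.90 kW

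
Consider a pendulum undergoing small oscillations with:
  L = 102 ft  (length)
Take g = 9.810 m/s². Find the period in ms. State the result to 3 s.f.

11200 ms

Directly: T = 2π√(L/g).
L = 102 ft = 31.09 m; g = 9.810 m/s².
T = 11.19 s
11.19 s × (1 ms / 0.001000 s) = 11185 ms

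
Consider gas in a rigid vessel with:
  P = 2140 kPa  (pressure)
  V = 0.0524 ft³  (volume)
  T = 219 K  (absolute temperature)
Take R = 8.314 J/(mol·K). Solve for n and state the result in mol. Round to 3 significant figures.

1.74 mol

Solving PV = nRT for n: n = PV/(RT).
P = 2140 kPa = 2.140×10^6 Pa; V = 0.0524 ft³ = 0.001484 m³; T = 219 K; R = 8.314 J/(mol·K).
n = 1.744 mol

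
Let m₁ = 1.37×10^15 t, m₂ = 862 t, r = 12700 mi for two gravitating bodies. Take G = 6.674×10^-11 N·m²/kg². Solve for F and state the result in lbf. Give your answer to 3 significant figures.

From Newton's law of gravitation: F = Gm₁m₂/r².
m₁ = 1.37×10^15 t = 1.370×10^18 kg; m₂ = 862 t = 8.620×10^5 kg; r = 12700 mi = 2.044×10^7 m; G = 6.674×10^-11 N·m²/kg².
F = 0.1887 N  (the unit combination reduces to kg·m/s² = N)
0.1887 N × (1 lbf / 4.448 N) = 0.04242 lbf

0.0424 lbf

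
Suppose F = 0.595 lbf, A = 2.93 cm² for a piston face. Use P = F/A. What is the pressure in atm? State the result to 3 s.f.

P is given directly by: P = F/A.
F = 0.595 lbf = 2.647 N; A = 2.93 cm² = 2.930×10^-4 m².
P = 9033 Pa
9033 Pa × (1 atm / 1.013×10^5 Pa) = 0.08915 atm

0.0891 atm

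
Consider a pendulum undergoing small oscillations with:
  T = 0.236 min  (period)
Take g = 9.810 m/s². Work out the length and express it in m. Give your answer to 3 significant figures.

49.8 m

Rearranging: L = g·(T/2π)².
T = 0.236 min = 14.16 s; g = 9.810 m/s².
L = 49.82 m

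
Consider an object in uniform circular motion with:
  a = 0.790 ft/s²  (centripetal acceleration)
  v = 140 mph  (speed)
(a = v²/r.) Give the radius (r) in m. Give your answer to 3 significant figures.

16300 m

Rearranging: r = v²/a.
a = 0.790 ft/s² = 0.2408 m/s²; v = 140 mph = 62.59 m/s.
r = 16267 m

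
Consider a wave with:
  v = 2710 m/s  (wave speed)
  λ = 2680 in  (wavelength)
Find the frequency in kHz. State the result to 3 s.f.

0.0398 kHz

Rearranging v = f·λ for f: f = v/λ.
v = 2710 m/s; λ = 2680 in = 68.07 m.
f = 39.81 Hz
39.81 Hz × (1 kHz / 1000 Hz) = 0.03981 kHz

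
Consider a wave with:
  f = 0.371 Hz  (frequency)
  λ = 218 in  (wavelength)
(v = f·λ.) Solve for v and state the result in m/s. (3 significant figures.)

2.05 m/s

Directly: v = fλ.
f = 0.371 Hz; λ = 218 in = 5.537 m.
v = 2.054 m/s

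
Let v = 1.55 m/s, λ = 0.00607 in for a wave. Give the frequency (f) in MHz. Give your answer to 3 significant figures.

Solving v = f·λ for f: f = v/λ.
v = 1.55 m/s; λ = 0.00607 in = 1.542×10^-4 m.
f = 10053 Hz
10053 Hz × (1 MHz / 1.000×10^6 Hz) = 0.01005 MHz

0.0101 MHz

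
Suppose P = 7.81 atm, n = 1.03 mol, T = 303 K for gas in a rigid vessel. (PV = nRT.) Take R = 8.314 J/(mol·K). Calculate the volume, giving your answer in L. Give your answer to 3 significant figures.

3.28 L

Solving PV = nRT for V: V = nRT/P.
P = 7.81 atm = 7.913×10^5 Pa; n = 1.03 mol; T = 303 K; R = 8.314 J/(mol·K).
V = 0.003279 m³
0.003279 m³ × (1 L / 0.001000 m³) = 3.279 L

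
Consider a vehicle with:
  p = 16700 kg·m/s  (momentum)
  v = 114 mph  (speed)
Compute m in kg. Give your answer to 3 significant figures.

328 kg

Solving p = m·v for m: m = p/v.
p = 16700 kg·m/s; v = 114 mph = 50.96 m/s.
m = 327.7 kg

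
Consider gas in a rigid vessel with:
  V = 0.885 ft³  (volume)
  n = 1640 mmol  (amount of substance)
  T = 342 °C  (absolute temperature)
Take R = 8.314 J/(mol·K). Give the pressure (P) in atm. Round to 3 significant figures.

3.30 atm

From the ideal-gas law: P = nRT/V.
V = 0.885 ft³ = 0.02506 m³; n = 1640 mmol = 1.640 mol; T = 342 °C = 615.1 K; R = 8.314 J/(mol·K).
P = 3.347×10^5 Pa  (the unit combination reduces to kg/(m·s²) = Pa)
3.347×10^5 Pa × (1 atm / 1.013×10^5 Pa) = 3.303 atm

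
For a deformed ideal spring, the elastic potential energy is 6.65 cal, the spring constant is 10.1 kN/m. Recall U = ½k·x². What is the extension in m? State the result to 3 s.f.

Solving U = ½k·x² for x: x = √(2U/k).
U = 6.65 cal = 27.82 J; k = 10.1 kN/m = 10100 N/m.
x = 0.07423 m

0.0742 m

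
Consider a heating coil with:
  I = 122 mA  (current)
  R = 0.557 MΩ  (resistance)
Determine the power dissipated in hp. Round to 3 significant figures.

Directly: P = I²R.
I = 122 mA = 0.1220 A; R = 0.557 MΩ = 5.570×10^5 Ω.
P = 8290 W
8290 W × (1 hp / 745.7 W) = 11.12 hp

11.1 hp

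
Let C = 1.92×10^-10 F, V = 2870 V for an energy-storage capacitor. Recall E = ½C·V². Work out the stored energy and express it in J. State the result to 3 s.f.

7.91×10^-4 J

Directly: E = ½CV².
C = 1.92×10^-10 F; V = 2870 V.
E = 7.907×10^-4 J  (the unit combination reduces to kg·m²/s² = J)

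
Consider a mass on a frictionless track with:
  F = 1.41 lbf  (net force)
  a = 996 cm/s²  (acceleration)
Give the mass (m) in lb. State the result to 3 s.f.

1.39 lb

From Newton's second law: m = F/a.
F = 1.41 lbf = 6.272 N; a = 996 cm/s² = 9.960 m/s².
m = 0.6297 kg
0.6297 kg × (1 lb / 0.4536 kg) = 1.388 lb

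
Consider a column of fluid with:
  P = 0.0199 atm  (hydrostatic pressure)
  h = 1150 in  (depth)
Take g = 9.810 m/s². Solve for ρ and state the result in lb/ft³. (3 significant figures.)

0.439 lb/ft³

Solving P = ρ·g·h for ρ: ρ = P/(g·h).
P = 0.0199 atm = 2016 Pa; h = 1150 in = 29.21 m; g = 9.810 m/s².
ρ = 7.037 kg/m³
7.037 kg/m³ × (1 lb/ft³ / 16.02 kg/m³) = 0.4393 lb/ft³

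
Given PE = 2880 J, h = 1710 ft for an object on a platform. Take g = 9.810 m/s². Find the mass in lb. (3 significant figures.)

Solving PE = m·g·h for m: m = PE/(g·h).
PE = 2880 J; h = 1710 ft = 521.2 m; g = 9.810 m/s².
m = 0.5633 kg
0.5633 kg × (1 lb / 0.4536 kg) = 1.242 lb

1.24 lb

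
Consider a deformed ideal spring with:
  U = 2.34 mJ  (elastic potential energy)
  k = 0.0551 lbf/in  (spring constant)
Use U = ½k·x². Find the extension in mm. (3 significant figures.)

22.0 mm

Solving U = ½k·x² for x: x = √(2U/k).
U = 2.34 mJ = 0.002340 J; k = 0.0551 lbf/in = 9.649 N/m.
x = 0.02202 m
0.02202 m × (1 mm / 0.001000 m) = 22.02 mm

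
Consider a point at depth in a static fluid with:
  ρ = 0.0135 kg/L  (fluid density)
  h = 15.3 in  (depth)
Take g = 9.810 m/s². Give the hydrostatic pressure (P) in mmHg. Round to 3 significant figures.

P is given directly by: P = ρgh.
ρ = 0.0135 kg/L = 13.50 kg/m³; h = 15.3 in = 0.3886 m; g = 9.810 m/s².
P = 51.47 Pa
51.47 Pa × (1 mmHg / 133.3 Pa) = 0.3860 mmHg

0.386 mmHg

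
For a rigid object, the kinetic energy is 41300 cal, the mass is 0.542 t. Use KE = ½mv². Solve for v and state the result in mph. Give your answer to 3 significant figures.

Solving KE = ½mv² for v: v = √(2·KE/m).
KE = 41300 cal = 1.728×10^5 J; m = 0.542 t = 542.0 kg.
v = 25.25 m/s
25.25 m/s × (1 mph / 0.4470 m/s) = 56.49 mph

56.5 mph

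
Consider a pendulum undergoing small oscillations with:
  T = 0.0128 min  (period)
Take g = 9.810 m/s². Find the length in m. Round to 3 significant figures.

Solving T = 2π√(L/g) for L: L = g·(T/2π)².
T = 0.0128 min = 0.7680 s; g = 9.810 m/s².
L = 0.1466 m

0.147 m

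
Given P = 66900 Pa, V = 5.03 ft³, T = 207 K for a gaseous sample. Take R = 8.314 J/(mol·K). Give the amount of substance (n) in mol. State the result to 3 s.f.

From the ideal-gas law: n = PV/(RT).
P = 66900 Pa; V = 5.03 ft³ = 0.1424 m³; T = 207 K; R = 8.314 J/(mol·K).
n = 5.537 mol

5.54 mol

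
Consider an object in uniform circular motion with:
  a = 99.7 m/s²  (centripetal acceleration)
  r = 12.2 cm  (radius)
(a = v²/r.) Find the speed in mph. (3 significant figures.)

Rearranging: v = √(a·r).
a = 99.7 m/s²; r = 12.2 cm = 0.1220 m.
v = 3.488 m/s
3.488 m/s × (1 mph / 0.4470 m/s) = 7.802 mph

7.80 mph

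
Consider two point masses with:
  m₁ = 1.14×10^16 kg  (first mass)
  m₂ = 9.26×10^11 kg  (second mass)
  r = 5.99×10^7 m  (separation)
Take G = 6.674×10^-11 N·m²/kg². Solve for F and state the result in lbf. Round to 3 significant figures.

44.1 lbf

F is given directly by: F = Gm₁m₂/r².
m₁ = 1.14×10^16 kg; m₂ = 9.26×10^11 kg; r = 5.99×10^7 m; G = 6.674×10^-11 N·m²/kg².
F = 196.4 N
196.4 N × (1 lbf / 4.448 N) = 44.14 lbf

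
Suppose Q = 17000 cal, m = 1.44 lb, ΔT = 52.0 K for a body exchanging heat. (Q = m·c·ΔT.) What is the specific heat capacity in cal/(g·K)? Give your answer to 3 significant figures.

0.501 cal/(g·K)

Rearranging: c = Q/(m·ΔT).
Q = 17000 cal = 71128 J; m = 1.44 lb = 0.6532 kg; ΔT = 52.0 K.
c = 2094 J/(kg·K)
2094 J/(kg·K) × (1 cal/(g·K) / 4184 J/(kg·K)) = 0.5005 cal/(g·K)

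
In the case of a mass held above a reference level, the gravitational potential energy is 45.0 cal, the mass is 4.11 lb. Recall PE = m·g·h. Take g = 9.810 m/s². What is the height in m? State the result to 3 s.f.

10.3 m

Rearranging PE = m·g·h for h: h = PE/(m·g).
PE = 45.0 cal = 188.3 J; m = 4.11 lb = 1.864 kg; g = 9.810 m/s².
h = 10.30 m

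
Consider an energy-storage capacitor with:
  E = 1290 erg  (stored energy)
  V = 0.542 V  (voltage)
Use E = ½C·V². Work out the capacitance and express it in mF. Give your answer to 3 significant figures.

Rearranging E = ½C·V² for C: C = 2E/V².
E = 1290 erg = 1.290×10^-4 J; V = 0.542 V.
C = 8.783×10^-4 F
8.783×10^-4 F × (1 mF / 0.001000 F) = 0.8783 mF

0.878 mF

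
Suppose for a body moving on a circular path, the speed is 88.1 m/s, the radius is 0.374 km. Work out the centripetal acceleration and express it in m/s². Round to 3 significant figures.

a is given directly by: a = v²/r.
v = 88.1 m/s; r = 0.374 km = 374.0 m.
a = 20.75 m/s²

20.8 m/s²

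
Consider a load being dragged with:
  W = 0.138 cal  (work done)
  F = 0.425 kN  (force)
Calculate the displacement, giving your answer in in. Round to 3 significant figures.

0.0535 in

Rearranging: d = W/F.
W = 0.138 cal = 0.5774 J; F = 0.425 kN = 425.0 N.
d = 0.001359 m
0.001359 m × (1 in / 0.02540 m) = 0.05349 in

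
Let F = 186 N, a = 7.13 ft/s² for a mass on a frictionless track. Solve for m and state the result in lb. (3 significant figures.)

189 lb

Rearranging: m = F/a.
F = 186 N; a = 7.13 ft/s² = 2.173 m/s².
m = 85.59 kg
85.59 kg × (1 lb / 0.4536 kg) = 188.7 lb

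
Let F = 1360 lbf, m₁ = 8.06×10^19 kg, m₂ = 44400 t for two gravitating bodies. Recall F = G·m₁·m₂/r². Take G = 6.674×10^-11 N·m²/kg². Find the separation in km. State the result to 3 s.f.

6280 km

From Newton's law of gravitation: r = √(G·m₁m₂/F).
F = 1360 lbf = 6050 N; m₁ = 8.06×10^19 kg; m₂ = 44400 t = 4.440×10^7 kg; G = 6.674×10^-11 N·m²/kg².
r = 6.283×10^6 m
6.283×10^6 m × (1 km / 1000 m) = 6283 km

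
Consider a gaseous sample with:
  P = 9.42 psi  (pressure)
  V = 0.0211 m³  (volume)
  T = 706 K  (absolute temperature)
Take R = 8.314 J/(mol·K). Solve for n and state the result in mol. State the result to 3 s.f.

Rearranging PV = nRT for n: n = PV/(RT).
P = 9.42 psi = 64949 Pa; V = 0.0211 m³; T = 706 K; R = 8.314 J/(mol·K).
n = 0.2335 mol

0.233 mol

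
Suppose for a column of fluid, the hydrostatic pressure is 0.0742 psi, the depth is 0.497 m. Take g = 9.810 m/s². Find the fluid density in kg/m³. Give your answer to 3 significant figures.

105 kg/m³

Solving P = ρ·g·h for ρ: ρ = P/(g·h).
P = 0.0742 psi = 511.6 Pa; h = 0.497 m; g = 9.810 m/s².
ρ = 104.9 kg/m³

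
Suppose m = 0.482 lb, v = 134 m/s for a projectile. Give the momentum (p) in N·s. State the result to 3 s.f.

29.3 N·s

p is given directly by: p = mv.
m = 0.482 lb = 0.2186 kg; v = 134 m/s.
p = 29.30 kg·m/s  (the unit combination reduces to kg·m/s = kg·m/s)
Since 1 N·s = 1 kg·m/s, 29.30 N·s.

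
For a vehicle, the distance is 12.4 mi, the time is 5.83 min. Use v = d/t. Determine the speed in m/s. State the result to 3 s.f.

Directly: v = d/t.
d = 12.4 mi = 19956 m; t = 5.83 min = 349.8 s.
v = 57.05 m/s

57.0 m/s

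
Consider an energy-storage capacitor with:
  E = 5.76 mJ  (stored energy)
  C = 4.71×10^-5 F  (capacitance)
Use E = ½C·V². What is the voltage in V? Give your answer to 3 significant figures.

15.6 V

Rearranging E = ½C·V² for V: V = √(2E/C).
E = 5.76 mJ = 0.005760 J; C = 4.71×10^-5 F.
V = 15.64 V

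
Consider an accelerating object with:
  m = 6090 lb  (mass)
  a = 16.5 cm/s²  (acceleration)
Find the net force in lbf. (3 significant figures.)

102 lbf

From Newton's second law: F = m·a.
m = 6090 lb = 2762 kg; a = 16.5 cm/s² = 0.1650 m/s².
F = 455.8 N  (the unit combination reduces to kg·m/s² = N)
455.8 N × (1 lbf / 4.448 N) = 102.5 lbf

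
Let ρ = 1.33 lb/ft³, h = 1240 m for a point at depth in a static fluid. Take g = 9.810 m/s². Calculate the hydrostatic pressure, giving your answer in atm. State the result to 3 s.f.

P is given directly by: P = ρgh.
ρ = 1.33 lb/ft³ = 21.30 kg/m³; h = 1240 m; g = 9.810 m/s².
P = 2.592×10^5 Pa
2.592×10^5 Pa × (1 atm / 1.013×10^5 Pa) = 2.558 atm

2.56 atm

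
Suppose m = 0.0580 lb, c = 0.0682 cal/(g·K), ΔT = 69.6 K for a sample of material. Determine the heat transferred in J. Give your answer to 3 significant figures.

522 J

Q is given directly by: Q = mcΔT.
m = 0.0580 lb = 0.02631 kg; c = 0.0682 cal/(g·K) = 285.3 J/(kg·K); ΔT = 69.6 K.
Q = 522.5 J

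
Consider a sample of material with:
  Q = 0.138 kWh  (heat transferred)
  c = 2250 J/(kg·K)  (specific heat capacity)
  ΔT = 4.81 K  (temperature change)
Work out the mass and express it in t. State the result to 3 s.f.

Solving Q = m·c·ΔT for m: m = Q/(c·ΔT).
Q = 0.138 kWh = 4.968×10^5 J; c = 2250 J/(kg·K); ΔT = 4.81 K.
m = 45.90 kg
45.90 kg × (1 t / 1000 kg) = 0.04590 t

0.0459 t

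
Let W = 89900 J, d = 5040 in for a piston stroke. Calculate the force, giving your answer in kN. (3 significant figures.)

Solving W = F·d for F: F = W/d.
W = 89900 J; d = 5040 in = 128.0 m.
F = 702.3 N  (the unit combination reduces to kg·m/s² = N)
702.3 N × (1 kN / 1000 N) = 0.7023 kN

0.702 kN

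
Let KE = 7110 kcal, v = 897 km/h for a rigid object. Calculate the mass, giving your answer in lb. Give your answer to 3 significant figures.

Solving KE = ½mv² for m: m = 2·KE/v².
KE = 7110 kcal = 2.975×10^7 J; v = 897 km/h = 249.2 m/s.
m = 958.3 kg
958.3 kg × (1 lb / 0.4536 kg) = 2113 lb

2110 lb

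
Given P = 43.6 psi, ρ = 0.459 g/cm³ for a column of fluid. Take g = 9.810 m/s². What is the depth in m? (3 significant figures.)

Rearranging: h = P/(ρ·g).
P = 43.6 psi = 3.006×10^5 Pa; ρ = 0.459 g/cm³ = 459.0 kg/m³; g = 9.810 m/s².
h = 66.76 m

66.8 m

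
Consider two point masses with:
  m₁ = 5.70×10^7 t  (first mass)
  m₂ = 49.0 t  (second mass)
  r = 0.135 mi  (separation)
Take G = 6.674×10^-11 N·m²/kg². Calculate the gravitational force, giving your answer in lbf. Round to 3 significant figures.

0.888 lbf

From Newton's law of gravitation: F = Gm₁m₂/r².
m₁ = 5.70×10^7 t = 5.700×10^10 kg; m₂ = 49.0 t = 49000 kg; r = 0.135 mi = 217.3 m; G = 6.674×10^-11 N·m²/kg².
F = 3.949 N
3.949 N × (1 lbf / 4.448 N) = 0.8878 lbf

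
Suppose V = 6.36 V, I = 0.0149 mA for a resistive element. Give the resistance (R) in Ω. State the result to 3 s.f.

From Ohm's law: R = V/I.
V = 6.36 V; I = 0.0149 mA = 1.490×10^-5 A.
R = 4.268×10^5 Ω

4.27×10^5 Ω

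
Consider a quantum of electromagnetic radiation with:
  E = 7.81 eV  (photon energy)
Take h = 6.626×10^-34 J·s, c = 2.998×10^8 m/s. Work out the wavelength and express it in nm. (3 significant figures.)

Rearranging E = h·c/λ for λ: λ = hc/E.
E = 7.81 eV = 1.251×10^-18 J; h = 6.626×10^-34 J·s; c = 2.998×10^8 m/s.
λ = 1.588×10^-7 m
1.588×10^-7 m × (1 nm / 1.000×10^-9 m) = 158.8 nm

159 nm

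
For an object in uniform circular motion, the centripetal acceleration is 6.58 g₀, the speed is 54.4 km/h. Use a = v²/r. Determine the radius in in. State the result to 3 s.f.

Solving a = v²/r for r: r = v²/a.
a = 6.58 g₀ = 64.53 m/s²; v = 54.4 km/h = 15.11 m/s.
r = 3.539 m
3.539 m × (1 in / 0.02540 m) = 139.3 in

139 in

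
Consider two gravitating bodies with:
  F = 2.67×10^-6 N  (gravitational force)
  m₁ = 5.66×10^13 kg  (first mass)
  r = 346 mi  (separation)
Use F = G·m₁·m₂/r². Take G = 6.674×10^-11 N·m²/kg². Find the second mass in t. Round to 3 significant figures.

Solving F = G·m₁·m₂/r² for m₂: m₂ = F·r²/(G·m₁).
F = 2.67×10^-6 N; m₁ = 5.66×10^13 kg; r = 346 mi = 5.568×10^5 m; G = 6.674×10^-11 N·m²/kg².
m₂ = 219.2 kg
219.2 kg × (1 t / 1000 kg) = 0.2192 t

0.219 t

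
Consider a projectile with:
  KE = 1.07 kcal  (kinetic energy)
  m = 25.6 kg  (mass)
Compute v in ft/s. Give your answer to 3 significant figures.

Rearranging: v = √(2·KE/m).
KE = 1.07 kcal = 4477 J; m = 25.6 kg.
v = 18.70 m/s
18.70 m/s × (1 ft/s / 0.3048 m/s) = 61.36 ft/s

61.4 ft/s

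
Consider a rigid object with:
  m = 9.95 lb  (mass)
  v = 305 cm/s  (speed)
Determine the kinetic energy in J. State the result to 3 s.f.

21.0 J

KE is given directly by: KE = ½mv².
m = 9.95 lb = 4.513 kg; v = 305 cm/s = 3.050 m/s.
KE = 20.99 J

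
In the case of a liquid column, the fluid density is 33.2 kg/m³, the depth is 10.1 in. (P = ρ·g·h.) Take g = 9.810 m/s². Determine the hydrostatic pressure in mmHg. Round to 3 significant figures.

P is given directly by: P = ρgh.
ρ = 33.2 kg/m³; h = 10.1 in = 0.2565 m; g = 9.810 m/s².
P = 83.55 Pa
83.55 Pa × (1 mmHg / 133.3 Pa) = 0.6267 mmHg

0.627 mmHg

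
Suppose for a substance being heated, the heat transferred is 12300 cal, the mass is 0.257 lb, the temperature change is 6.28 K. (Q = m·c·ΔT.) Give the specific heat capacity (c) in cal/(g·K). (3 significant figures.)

Rearranging Q = m·c·ΔT for c: c = Q/(m·ΔT).
Q = 12300 cal = 51463 J; m = 0.257 lb = 0.1166 kg; ΔT = 6.28 K.
c = 70297 J/(kg·K)
70297 J/(kg·K) × (1 cal/(g·K) / 4184 J/(kg·K)) = 16.80 cal/(g·K)

16.8 cal/(g·K)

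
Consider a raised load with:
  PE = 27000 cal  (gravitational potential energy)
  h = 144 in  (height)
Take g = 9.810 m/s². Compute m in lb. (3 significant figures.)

Solving PE = m·g·h for m: m = PE/(g·h).
PE = 27000 cal = 1.130×10^5 J; h = 144 in = 3.658 m; g = 9.810 m/s².
m = 3148 kg
3148 kg × (1 lb / 0.4536 kg) = 6941 lb

6940 lb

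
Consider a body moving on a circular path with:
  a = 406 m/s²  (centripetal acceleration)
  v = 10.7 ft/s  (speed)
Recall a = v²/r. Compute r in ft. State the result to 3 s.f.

0.0860 ft

Solving a = v²/r for r: r = v²/a.
a = 406 m/s²; v = 10.7 ft/s = 3.261 m/s.
r = 0.02620 m
0.02620 m × (1 ft / 0.3048 m) = 0.08595 ft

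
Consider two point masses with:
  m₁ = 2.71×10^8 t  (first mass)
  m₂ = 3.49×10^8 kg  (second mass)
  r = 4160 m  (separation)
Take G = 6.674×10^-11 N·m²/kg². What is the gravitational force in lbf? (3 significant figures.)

82.0 lbf

Directly: F = Gm₁m₂/r².
m₁ = 2.71×10^8 t = 2.710×10^11 kg; m₂ = 3.49×10^8 kg; r = 4160 m; G = 6.674×10^-11 N·m²/kg².
F = 364.7 N  (the unit combination reduces to kg·m/s² = N)
364.7 N × (1 lbf / 4.448 N) = 82.00 lbf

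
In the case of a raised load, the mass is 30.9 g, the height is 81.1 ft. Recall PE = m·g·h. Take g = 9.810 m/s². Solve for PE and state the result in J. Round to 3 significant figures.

PE is given directly by: PE = mgh.
m = 30.9 g = 0.03090 kg; h = 81.1 ft = 24.72 m; g = 9.810 m/s².
PE = 7.493 J  (the unit combination reduces to kg·m²/s² = J)

7.49 J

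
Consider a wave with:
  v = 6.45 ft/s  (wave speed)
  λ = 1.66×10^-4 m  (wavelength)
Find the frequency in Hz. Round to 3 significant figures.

Rearranging: f = v/λ.
v = 6.45 ft/s = 1.966 m/s; λ = 1.66×10^-4 m.
f = 11843 Hz

11800 Hz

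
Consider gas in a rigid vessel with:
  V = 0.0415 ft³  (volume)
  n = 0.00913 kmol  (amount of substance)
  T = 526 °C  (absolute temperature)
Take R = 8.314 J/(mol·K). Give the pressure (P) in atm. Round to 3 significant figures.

From the ideal-gas law: P = nRT/V.
V = 0.0415 ft³ = 0.001175 m³; n = 0.00913 kmol = 9.130 mol; T = 526 °C = 799.1 K; R = 8.314 J/(mol·K).
P = 5.162×10^7 Pa
5.162×10^7 Pa × (1 atm / 1.013×10^5 Pa) = 509.4 atm

509 atm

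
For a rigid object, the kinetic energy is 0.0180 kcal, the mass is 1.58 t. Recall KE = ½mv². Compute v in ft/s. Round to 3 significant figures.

Rearranging KE = ½mv² for v: v = √(2·KE/m).
KE = 0.0180 kcal = 75.31 J; m = 1.58 t = 1580 kg.
v = 0.3088 m/s
0.3088 m/s × (1 ft/s / 0.3048 m/s) = 1.013 ft/s

1.01 ft/s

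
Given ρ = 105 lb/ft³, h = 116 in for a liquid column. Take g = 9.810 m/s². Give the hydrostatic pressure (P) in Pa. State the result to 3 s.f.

P is given directly by: P = ρgh.
ρ = 105 lb/ft³ = 1682 kg/m³; h = 116 in = 2.946 m; g = 9.810 m/s².
P = 48615 Pa  (the unit combination reduces to kg/(m·s²) = Pa)

48600 Pa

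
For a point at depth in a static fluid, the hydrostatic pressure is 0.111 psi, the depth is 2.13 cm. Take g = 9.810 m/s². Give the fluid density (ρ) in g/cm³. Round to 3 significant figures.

3.66 g/cm³

Rearranging P = ρ·g·h for ρ: ρ = P/(g·h).
P = 0.111 psi = 765.3 Pa; h = 2.13 cm = 0.02130 m; g = 9.810 m/s².
ρ = 3663 kg/m³
3663 kg/m³ × (1 g/cm³ / 1000 kg/m³) = 3.663 g/cm³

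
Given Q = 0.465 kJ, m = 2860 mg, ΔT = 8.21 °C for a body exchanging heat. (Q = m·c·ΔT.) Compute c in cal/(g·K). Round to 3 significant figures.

Rearranging: c = Q/(m·ΔT).
Q = 0.465 kJ = 465.0 J; m = 2860 mg = 0.002860 kg; ΔT = 8.21 °C = 8.210 K.
c = 19804 J/(kg·K)
19804 J/(kg·K) × (1 cal/(g·K) / 4184 J/(kg·K)) = 4.733 cal/(g·K)

4.73 cal/(g·K)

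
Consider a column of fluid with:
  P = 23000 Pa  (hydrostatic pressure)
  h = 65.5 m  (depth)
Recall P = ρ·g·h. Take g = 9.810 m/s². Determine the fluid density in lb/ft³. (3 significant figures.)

Rearranging: ρ = P/(g·h).
P = 23000 Pa; h = 65.5 m; g = 9.810 m/s².
ρ = 35.79 kg/m³
35.79 kg/m³ × (1 lb/ft³ / 16.02 kg/m³) = 2.235 lb/ft³

2.23 lb/ft³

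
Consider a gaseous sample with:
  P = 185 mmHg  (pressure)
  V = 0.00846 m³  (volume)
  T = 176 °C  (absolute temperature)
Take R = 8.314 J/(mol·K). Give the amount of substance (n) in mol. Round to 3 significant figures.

Solving PV = nRT for n: n = PV/(RT).
P = 185 mmHg = 24665 Pa; V = 0.00846 m³; T = 176 °C = 449.1 K; R = 8.314 J/(mol·K).
n = 0.05588 mol

0.0559 mol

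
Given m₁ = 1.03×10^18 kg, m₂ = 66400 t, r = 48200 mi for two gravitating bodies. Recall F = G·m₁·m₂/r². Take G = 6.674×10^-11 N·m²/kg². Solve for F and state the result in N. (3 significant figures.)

0.759 N

From Newton's law of gravitation: F = Gm₁m₂/r².
m₁ = 1.03×10^18 kg; m₂ = 66400 t = 6.640×10^7 kg; r = 48200 mi = 7.757×10^7 m; G = 6.674×10^-11 N·m²/kg².
F = 0.7586 N  (the unit combination reduces to kg·m/s² = N)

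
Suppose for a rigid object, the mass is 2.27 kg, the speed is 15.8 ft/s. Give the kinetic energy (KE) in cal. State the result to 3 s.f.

KE is given directly by: KE = ½mv².
m = 2.27 kg; v = 15.8 ft/s = 4.816 m/s.
KE = 26.32 J  (the unit combination reduces to kg·m²/s² = J)
26.32 J × (1 cal / 4.184 J) = 6.291 cal

6.29 cal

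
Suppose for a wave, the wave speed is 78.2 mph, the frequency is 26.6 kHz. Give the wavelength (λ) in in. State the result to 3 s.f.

Rearranging v = f·λ for λ: λ = v/f.
v = 78.2 mph = 34.96 m/s; f = 26.6 kHz = 26600 Hz.
λ = 0.001314 m
0.001314 m × (1 in / 0.02540 m) = 0.05174 in

0.0517 in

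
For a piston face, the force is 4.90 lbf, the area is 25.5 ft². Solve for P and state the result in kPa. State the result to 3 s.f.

Directly: P = F/A.
F = 4.90 lbf = 21.80 N; A = 25.5 ft² = 2.369 m².
P = 9.201 Pa  (the unit combination reduces to kg/(m·s²) = Pa)
9.201 Pa × (1 kPa / 1000 Pa) = 0.009201 kPa

0.00920 kPa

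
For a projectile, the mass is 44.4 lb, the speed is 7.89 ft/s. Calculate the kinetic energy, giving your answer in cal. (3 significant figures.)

KE is given directly by: KE = ½mv².
m = 44.4 lb = 20.14 kg; v = 7.89 ft/s = 2.405 m/s.
KE = 58.24 J
58.24 J × (1 cal / 4.184 J) = 13.92 cal

13.9 cal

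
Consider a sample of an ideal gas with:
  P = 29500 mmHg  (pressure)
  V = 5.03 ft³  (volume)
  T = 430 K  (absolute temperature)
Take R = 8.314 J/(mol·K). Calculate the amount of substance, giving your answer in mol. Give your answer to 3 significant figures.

157 mol

Solving PV = nRT for n: n = PV/(RT).
P = 29500 mmHg = 3.933×10^6 Pa; V = 5.03 ft³ = 0.1424 m³; T = 430 K; R = 8.314 J/(mol·K).
n = 156.7 mol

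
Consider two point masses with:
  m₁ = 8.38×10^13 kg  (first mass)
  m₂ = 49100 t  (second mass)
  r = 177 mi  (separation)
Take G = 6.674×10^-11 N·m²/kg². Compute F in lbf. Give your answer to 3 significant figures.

From Newton's law of gravitation: F = Gm₁m₂/r².
m₁ = 8.38×10^13 kg; m₂ = 49100 t = 4.910×10^7 kg; r = 177 mi = 2.849×10^5 m; G = 6.674×10^-11 N·m²/kg².
F = 3.384 N
3.384 N × (1 lbf / 4.448 N) = 0.7608 lbf

0.761 lbf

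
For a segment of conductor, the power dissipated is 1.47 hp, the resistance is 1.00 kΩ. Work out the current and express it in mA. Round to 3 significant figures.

Rearranging P = I²R for I: I = √(P/R).
P = 1.47 hp = 1096 W; R = 1.00 kΩ = 1000 Ω.
I = 1.047 A
1.047 A × (1 mA / 0.001000 A) = 1047 mA

1050 mA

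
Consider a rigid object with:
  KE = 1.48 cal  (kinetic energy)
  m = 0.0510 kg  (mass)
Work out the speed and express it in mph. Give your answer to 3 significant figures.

Solving KE = ½mv² for v: v = √(2·KE/m).
KE = 1.48 cal = 6.192 J; m = 0.0510 kg.
v = 15.58 m/s
15.58 m/s × (1 mph / 0.4470 m/s) = 34.86 mph

34.9 mph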